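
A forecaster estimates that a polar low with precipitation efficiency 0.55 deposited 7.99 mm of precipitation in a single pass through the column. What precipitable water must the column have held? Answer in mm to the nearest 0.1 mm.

PW = precipitation / ε = 7.99 / 0.55 = 14.5 mm.

PW ≈ 14.5 mm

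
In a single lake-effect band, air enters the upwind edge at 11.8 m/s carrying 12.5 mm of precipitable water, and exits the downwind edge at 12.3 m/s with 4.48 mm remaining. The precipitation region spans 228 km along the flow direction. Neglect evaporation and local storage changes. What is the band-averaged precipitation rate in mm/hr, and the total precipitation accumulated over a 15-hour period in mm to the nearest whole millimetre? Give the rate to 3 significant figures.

Column moisture flux per unit crosswind length is F = V × PW.
Inflow: F_in = 11.8 × 12.5 = 147.5 mm·m/s
Outflow: F_out = 12.3 × 4.48 = 55.104 mm·m/s
Steady-state rate R = (F_in − F_out)/L = (147.5 − 55.104) / 228000 m = 4.052e-04 mm/s.
R = 4.052e-04 × 3600 = 1.46 mm/hr.
Over 15 h: total = 1.46 × 15 = 21.9 ≈ 22 mm.

R ≈ 1.46 mm/hr; total ≈ 22 mm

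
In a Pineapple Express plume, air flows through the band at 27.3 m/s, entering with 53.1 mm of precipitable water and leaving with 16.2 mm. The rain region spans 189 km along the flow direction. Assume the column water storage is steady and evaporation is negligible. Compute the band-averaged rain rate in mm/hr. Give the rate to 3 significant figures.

Column moisture flux per unit crosswind length is F = V × PW.
Inflow: F_in = 27.3 × 53.1 = 1449.63 mm·m/s
Outflow: F_out = 27.3 × 16.2 = 442.26 mm·m/s
Steady-state rate R = (F_in − F_out)/L = (1449.63 − 442.26) / 189000 m = 5.330e-03 mm/s.
R = 5.330e-03 × 3600 = 19.2 mm/hr.

R ≈ 19.2 mm/hr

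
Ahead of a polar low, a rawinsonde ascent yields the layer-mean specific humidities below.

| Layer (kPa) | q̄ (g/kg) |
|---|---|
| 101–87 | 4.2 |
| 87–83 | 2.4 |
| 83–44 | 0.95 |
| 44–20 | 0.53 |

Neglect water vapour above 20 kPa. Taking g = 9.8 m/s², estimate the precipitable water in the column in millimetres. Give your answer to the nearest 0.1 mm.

PW ≈ 12.1 mm

Precipitable water is the column-integrated vapour mass per unit area: PW = (1/g) Σ q̄ Δp, with q in kg/kg and Δp in Pa (1 kg/m² of water = 1 mm).
Layer 101–87 kPa: Δp = 140 hPa = 14000 Pa, q̄ = 0.0042 kg/kg → 0.0042 × 14000 / 9.8 = 6.00 mm
Layer 87–83 kPa: Δp = 40 hPa = 4000 Pa, q̄ = 0.0024 kg/kg → 0.0024 × 4000 / 9.8 = 0.98 mm
Layer 83–44 kPa: Δp = 390 hPa = 39000 Pa, q̄ = 0.00095 kg/kg → 0.00095 × 39000 / 9.8 = 3.78 mm
Layer 44–20 kPa: Δp = 240 hPa = 24000 Pa, q̄ = 0.00053 kg/kg → 0.00053 × 24000 / 9.8 = 1.30 mm
PW = 6.00 + 0.98 + 3.78 + 1.30 = 12.06 ≈ 12.1 mm.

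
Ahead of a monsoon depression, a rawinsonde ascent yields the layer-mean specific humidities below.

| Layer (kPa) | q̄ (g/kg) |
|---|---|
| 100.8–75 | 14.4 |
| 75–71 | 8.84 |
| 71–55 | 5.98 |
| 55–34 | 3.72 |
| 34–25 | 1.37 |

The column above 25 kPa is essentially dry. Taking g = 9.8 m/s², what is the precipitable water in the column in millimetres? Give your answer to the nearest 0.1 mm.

Precipitable water is the column-integrated vapour mass per unit area: PW = (1/g) Σ q̄ Δp, with q in kg/kg and Δp in Pa (1 kg/m² of water = 1 mm).
Layer 100.8–75 kPa: Δp = 258 hPa = 25800 Pa, q̄ = 0.0144 kg/kg → 0.0144 × 25800 / 9.8 = 37.91 mm
Layer 75–71 kPa: Δp = 40 hPa = 4000 Pa, q̄ = 0.00884 kg/kg → 0.00884 × 4000 / 9.8 = 3.61 mm
Layer 71–55 kPa: Δp = 160 hPa = 16000 Pa, q̄ = 0.00598 kg/kg → 0.00598 × 16000 / 9.8 = 9.76 mm
Layer 55–34 kPa: Δp = 210 hPa = 21000 Pa, q̄ = 0.00372 kg/kg → 0.00372 × 21000 / 9.8 = 7.97 mm
Layer 34–25 kPa: Δp = 90 hPa = 9000 Pa, q̄ = 0.00137 kg/kg → 0.00137 × 9000 / 9.8 = 1.26 mm
PW = 37.91 + 3.61 + 9.76 + 7.97 + 1.26 = 60.51 ≈ 60.5 mm.

PW ≈ 60.5 mm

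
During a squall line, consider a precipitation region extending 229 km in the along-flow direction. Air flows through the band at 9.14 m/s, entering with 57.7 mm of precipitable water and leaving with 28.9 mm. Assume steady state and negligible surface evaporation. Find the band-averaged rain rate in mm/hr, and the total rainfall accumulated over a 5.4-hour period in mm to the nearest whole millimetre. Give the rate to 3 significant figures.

Column moisture flux per unit crosswind length is F = V × PW.
Inflow: F_in = 9.14 × 57.7 = 527.378 mm·m/s
Outflow: F_out = 9.14 × 28.9 = 264.146 mm·m/s
Steady-state rate R = (F_in − F_out)/L = (527.378 − 264.146) / 229000 m = 1.149e-03 mm/s.
R = 1.149e-03 × 3600 = 4.14 mm/hr.
Over 5.4 h: total = 4.14 × 5.4 = 22.356 ≈ 22 mm.

R ≈ 4.14 mm/hr; total ≈ 22 mm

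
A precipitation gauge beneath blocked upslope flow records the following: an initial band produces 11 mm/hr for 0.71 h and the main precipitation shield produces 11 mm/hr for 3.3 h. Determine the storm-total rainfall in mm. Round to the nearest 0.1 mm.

Total = Σ Rᵢ Δtᵢ = 11 × 0.71 + 11 × 3.3
      = 7.81 + 36.3 = 44.1 mm.

total ≈ 44.1 mm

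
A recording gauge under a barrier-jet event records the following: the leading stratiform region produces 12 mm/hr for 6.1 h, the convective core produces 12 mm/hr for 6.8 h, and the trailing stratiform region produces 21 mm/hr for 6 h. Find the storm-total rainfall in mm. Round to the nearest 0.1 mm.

total ≈ 280.8 mm

Total = Σ Rᵢ Δtᵢ = 12 × 6.1 + 12 × 6.8 + 21 × 6
      = 73.2 + 81.6 + 126 = 280.8 mm.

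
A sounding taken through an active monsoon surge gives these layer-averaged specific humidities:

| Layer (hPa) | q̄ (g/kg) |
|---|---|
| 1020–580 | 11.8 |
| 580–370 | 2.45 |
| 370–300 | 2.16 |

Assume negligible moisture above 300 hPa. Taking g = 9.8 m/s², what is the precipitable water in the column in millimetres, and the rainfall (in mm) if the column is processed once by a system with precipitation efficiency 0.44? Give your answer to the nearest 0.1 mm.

Precipitable water is the column-integrated vapour mass per unit area: PW = (1/g) Σ q̄ Δp, with q in kg/kg and Δp in Pa (1 kg/m² of water = 1 mm).
Layer 1020–580 hPa: Δp = 440 hPa = 44000 Pa, q̄ = 0.0118 kg/kg → 0.0118 × 44000 / 9.8 = 52.98 mm
Layer 580–370 hPa: Δp = 210 hPa = 21000 Pa, q̄ = 0.00245 kg/kg → 0.00245 × 21000 / 9.8 = 5.25 mm
Layer 370–300 hPa: Δp = 70 hPa = 7000 Pa, q̄ = 0.00216 kg/kg → 0.00216 × 7000 / 9.8 = 1.54 mm
PW = 52.98 + 5.25 + 1.54 = 59.77 ≈ 59.8 mm.
Rainfall = ε × PW = 0.44 × 59.8 = 26.3 mm.

PW ≈ 59.8 mm; rainfall ≈ 26.3 mm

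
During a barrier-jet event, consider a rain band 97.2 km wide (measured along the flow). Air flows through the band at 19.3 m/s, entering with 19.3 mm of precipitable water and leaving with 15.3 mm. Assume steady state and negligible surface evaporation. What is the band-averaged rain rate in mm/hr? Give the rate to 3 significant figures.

Column moisture flux per unit crosswind length is F = V × PW.
Inflow: F_in = 19.3 × 19.3 = 372.49 mm·m/s
Outflow: F_out = 19.3 × 15.3 = 295.29 mm·m/s
Steady-state rate R = (F_in − F_out)/L = (372.49 − 295.29) / 97200 m = 7.942e-04 mm/s.
R = 7.942e-04 × 3600 = 2.86 mm/hr.

R ≈ 2.86 mm/hr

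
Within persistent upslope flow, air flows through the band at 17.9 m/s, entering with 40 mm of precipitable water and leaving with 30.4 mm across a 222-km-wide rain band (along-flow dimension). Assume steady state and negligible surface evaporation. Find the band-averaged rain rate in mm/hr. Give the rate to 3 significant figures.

Column moisture flux per unit crosswind length is F = V × PW.
Inflow: F_in = 17.9 × 40 = 716 mm·m/s
Outflow: F_out = 17.9 × 30.4 = 544.16 mm·m/s
Steady-state rate R = (F_in − F_out)/L = (716 − 544.16) / 222000 m = 7.741e-04 mm/s.
R = 7.741e-04 × 3600 = 2.79 mm/hr.

R ≈ 2.79 mm/hr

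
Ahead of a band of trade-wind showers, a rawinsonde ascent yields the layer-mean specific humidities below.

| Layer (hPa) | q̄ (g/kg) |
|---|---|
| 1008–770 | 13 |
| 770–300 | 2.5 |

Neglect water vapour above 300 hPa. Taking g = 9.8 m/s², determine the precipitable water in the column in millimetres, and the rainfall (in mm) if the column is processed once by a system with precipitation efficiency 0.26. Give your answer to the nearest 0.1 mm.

Precipitable water is the column-integrated vapour mass per unit area: PW = (1/g) Σ q̄ Δp, with q in kg/kg and Δp in Pa (1 kg/m² of water = 1 mm).
Layer 1008–770 hPa: Δp = 238 hPa = 23800 Pa, q̄ = 0.013 kg/kg → 0.013 × 23800 / 9.8 = 31.57 mm
Layer 770–300 hPa: Δp = 470 hPa = 47000 Pa, q̄ = 0.0025 kg/kg → 0.0025 × 47000 / 9.8 = 11.99 mm
PW = 31.57 + 11.99 = 43.56 ≈ 43.6 mm.
Rainfall = ε × PW = 0.26 × 43.6 = 11.3 mm.

PW ≈ 43.6 mm; rainfall ≈ 11.3 mm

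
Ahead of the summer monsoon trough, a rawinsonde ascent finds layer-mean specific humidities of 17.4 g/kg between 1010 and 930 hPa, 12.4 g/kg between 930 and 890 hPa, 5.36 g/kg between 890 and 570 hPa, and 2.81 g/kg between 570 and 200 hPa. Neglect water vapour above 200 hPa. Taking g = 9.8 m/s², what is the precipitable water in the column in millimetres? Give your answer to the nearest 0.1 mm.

Precipitable water is the column-integrated vapour mass per unit area: PW = (1/g) Σ q̄ Δp, with q in kg/kg and Δp in Pa (1 kg/m² of water = 1 mm).
Layer 1010–930 hPa: Δp = 80 hPa = 8000 Pa, q̄ = 0.0174 kg/kg → 0.0174 × 8000 / 9.8 = 14.20 mm
Layer 930–890 hPa: Δp = 40 hPa = 4000 Pa, q̄ = 0.0124 kg/kg → 0.0124 × 4000 / 9.8 = 5.06 mm
Layer 890–570 hPa: Δp = 320 hPa = 32000 Pa, q̄ = 0.00536 kg/kg → 0.00536 × 32000 / 9.8 = 17.50 mm
Layer 570–200 hPa: Δp = 370 hPa = 37000 Pa, q̄ = 0.00281 kg/kg → 0.00281 × 37000 / 9.8 = 10.61 mm
PW = 14.20 + 5.06 + 17.50 + 10.61 = 47.37 ≈ 47.4 mm.

PW ≈ 47.4 mm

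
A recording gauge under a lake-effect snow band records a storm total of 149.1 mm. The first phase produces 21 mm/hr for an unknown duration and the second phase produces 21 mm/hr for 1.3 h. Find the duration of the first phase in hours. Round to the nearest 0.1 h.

duration ≈ 5.8 h

Known phases: 21 × 1.3 = 27.3 mm.
Remaining depth = 149.1 − 27.3 = 121.8 mm.
Duration = 121.8 / 21 = 5.8 h.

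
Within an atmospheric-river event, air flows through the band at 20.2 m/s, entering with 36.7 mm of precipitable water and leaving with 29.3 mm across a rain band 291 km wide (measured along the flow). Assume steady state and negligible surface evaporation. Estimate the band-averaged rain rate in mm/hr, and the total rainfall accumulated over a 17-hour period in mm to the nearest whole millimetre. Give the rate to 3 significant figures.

Column moisture flux per unit crosswind length is F = V × PW.
Inflow: F_in = 20.2 × 36.7 = 741.34 mm·m/s
Outflow: F_out = 20.2 × 29.3 = 591.86 mm·m/s
Steady-state rate R = (F_in − F_out)/L = (741.34 − 591.86) / 291000 m = 5.137e-04 mm/s.
R = 5.137e-04 × 3600 = 1.85 mm/hr.
Over 17 h: total = 1.85 × 17 = 31.45 ≈ 31 mm.

R ≈ 1.85 mm/hr; total ≈ 31 mm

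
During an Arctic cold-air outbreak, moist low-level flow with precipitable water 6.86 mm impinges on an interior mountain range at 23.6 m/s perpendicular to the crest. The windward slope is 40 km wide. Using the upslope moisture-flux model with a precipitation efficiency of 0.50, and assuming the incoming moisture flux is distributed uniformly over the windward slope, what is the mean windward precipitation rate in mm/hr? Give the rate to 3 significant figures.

R ≈ 7.29 mm/hr

Incoming column moisture flux per unit ridge length: F = V × PW = 23.6 × 6.86 = 161.896 mm·m/s.
Spread over the 40 km slope with efficiency ε = 0.50: R = ε·F/W = 0.50 × 161.896 / 40000 m = 2.024e-03 mm/s.
R = 2.024e-03 × 3600 = 7.29 mm/hr.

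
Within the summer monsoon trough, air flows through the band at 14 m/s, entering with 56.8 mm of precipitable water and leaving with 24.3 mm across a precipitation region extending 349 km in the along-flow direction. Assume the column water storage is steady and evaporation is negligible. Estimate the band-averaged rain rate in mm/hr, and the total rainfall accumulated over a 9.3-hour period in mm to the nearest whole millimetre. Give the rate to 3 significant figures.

Column moisture flux per unit crosswind length is F = V × PW.
Inflow: F_in = 14 × 56.8 = 795.2 mm·m/s
Outflow: F_out = 14 × 24.3 = 340.2 mm·m/s
Steady-state rate R = (F_in − F_out)/L = (795.2 − 340.2) / 349000 m = 1.304e-03 mm/s.
R = 1.304e-03 × 3600 = 4.69 mm/hr.
Over 9.3 h: total = 4.69 × 9.3 = 43.617 ≈ 44 mm.

R ≈ 4.69 mm/hr; total ≈ 44 mm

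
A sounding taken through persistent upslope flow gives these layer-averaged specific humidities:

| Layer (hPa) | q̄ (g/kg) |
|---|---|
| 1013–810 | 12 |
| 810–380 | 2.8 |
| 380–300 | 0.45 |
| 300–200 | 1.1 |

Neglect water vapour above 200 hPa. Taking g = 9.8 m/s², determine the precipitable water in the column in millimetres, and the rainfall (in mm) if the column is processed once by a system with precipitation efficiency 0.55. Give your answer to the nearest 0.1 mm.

Precipitable water is the column-integrated vapour mass per unit area: PW = (1/g) Σ q̄ Δp, with q in kg/kg and Δp in Pa (1 kg/m² of water = 1 mm).
Layer 1013–810 hPa: Δp = 203 hPa = 20300 Pa, q̄ = 0.012 kg/kg → 0.012 × 20300 / 9.8 = 24.86 mm
Layer 810–380 hPa: Δp = 430 hPa = 43000 Pa, q̄ = 0.0028 kg/kg → 0.0028 × 43000 / 9.8 = 12.29 mm
Layer 380–300 hPa: Δp = 80 hPa = 8000 Pa, q̄ = 0.00045 kg/kg → 0.00045 × 8000 / 9.8 = 0.37 mm
Layer 300–200 hPa: Δp = 100 hPa = 10000 Pa, q̄ = 0.0011 kg/kg → 0.0011 × 10000 / 9.8 = 1.12 mm
PW = 24.86 + 12.29 + 0.37 + 1.12 = 38.64 ≈ 38.6 mm.
Rainfall = ε × PW = 0.55 × 38.6 = 21.2 mm.

PW ≈ 38.6 mm; rainfall ≈ 21.2 mm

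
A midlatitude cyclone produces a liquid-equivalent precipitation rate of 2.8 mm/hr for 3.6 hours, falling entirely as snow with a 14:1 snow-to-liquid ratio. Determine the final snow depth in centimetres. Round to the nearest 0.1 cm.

Liquid-equivalent depth = 2.8 × 3.6 = 10.08 mm.
Snow depth = 10.08 mm × 14 = 141.12 mm = 14.1 cm.

snow depth ≈ 14.1 cm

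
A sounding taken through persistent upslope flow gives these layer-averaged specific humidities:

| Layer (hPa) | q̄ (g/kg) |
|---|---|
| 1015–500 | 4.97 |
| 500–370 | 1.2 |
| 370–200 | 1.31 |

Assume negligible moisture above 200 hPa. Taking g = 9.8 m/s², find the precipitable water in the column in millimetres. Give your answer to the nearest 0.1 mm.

Precipitable water is the column-integrated vapour mass per unit area: PW = (1/g) Σ q̄ Δp, with q in kg/kg and Δp in Pa (1 kg/m² of water = 1 mm).
Layer 1015–500 hPa: Δp = 515 hPa = 51500 Pa, q̄ = 0.00497 kg/kg → 0.00497 × 51500 / 9.8 = 26.12 mm
Layer 500–370 hPa: Δp = 130 hPa = 13000 Pa, q̄ = 0.0012 kg/kg → 0.0012 × 13000 / 9.8 = 1.59 mm
Layer 370–200 hPa: Δp = 170 hPa = 17000 Pa, q̄ = 0.00131 kg/kg → 0.00131 × 17000 / 9.8 = 2.27 mm
PW = 26.12 + 1.59 + 2.27 = 29.98 ≈ 30.0 mm.

PW ≈ 30.0 mm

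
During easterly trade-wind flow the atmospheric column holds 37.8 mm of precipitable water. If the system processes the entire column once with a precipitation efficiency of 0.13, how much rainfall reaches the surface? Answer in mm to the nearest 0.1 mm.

Rainfall = ε × PW = 0.13 × 37.8 = 4.9 mm.

rainfall ≈ 4.9 mm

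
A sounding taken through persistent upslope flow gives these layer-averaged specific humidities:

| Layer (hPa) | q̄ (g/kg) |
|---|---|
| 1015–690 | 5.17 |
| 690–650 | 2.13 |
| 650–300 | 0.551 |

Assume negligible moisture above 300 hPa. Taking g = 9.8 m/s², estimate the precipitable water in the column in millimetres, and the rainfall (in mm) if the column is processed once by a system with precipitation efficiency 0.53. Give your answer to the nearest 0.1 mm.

Precipitable water is the column-integrated vapour mass per unit area: PW = (1/g) Σ q̄ Δp, with q in kg/kg and Δp in Pa (1 kg/m² of water = 1 mm).
Layer 1015–690 hPa: Δp = 325 hPa = 32500 Pa, q̄ = 0.00517 kg/kg → 0.00517 × 32500 / 9.8 = 17.15 mm
Layer 690–650 hPa: Δp = 40 hPa = 4000 Pa, q̄ = 0.00213 kg/kg → 0.00213 × 4000 / 9.8 = 0.87 mm
Layer 650–300 hPa: Δp = 350 hPa = 35000 Pa, q̄ = 0.000551 kg/kg → 0.000551 × 35000 / 9.8 = 1.97 mm
PW = 17.15 + 0.87 + 1.97 = 19.99 ≈ 20.0 mm.
Rainfall = ε × PW = 0.53 × 20.0 = 10.6 mm.

PW ≈ 20.0 mm; rainfall ≈ 10.6 mm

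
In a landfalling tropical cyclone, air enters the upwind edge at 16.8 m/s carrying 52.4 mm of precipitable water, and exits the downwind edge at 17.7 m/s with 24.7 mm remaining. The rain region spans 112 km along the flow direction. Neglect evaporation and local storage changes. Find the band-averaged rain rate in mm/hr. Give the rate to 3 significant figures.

R ≈ 14.2 mm/hr

Column moisture flux per unit crosswind length is F = V × PW.
Inflow: F_in = 16.8 × 52.4 = 880.32 mm·m/s
Outflow: F_out = 17.7 × 24.7 = 437.19 mm·m/s
Steady-state rate R = (F_in − F_out)/L = (880.32 − 437.19) / 112000 m = 3.957e-03 mm/s.
R = 3.957e-03 × 3600 = 14.2 mm/hr.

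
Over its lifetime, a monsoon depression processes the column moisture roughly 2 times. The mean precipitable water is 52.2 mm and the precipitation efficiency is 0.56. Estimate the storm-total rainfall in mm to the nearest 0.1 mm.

Each cycle deposits ε × PW = 0.56 × 52.2 = 29.232 mm.
Over 2 cycles: 2 × 29.232 = 58.5 mm.

rainfall ≈ 58.5 mm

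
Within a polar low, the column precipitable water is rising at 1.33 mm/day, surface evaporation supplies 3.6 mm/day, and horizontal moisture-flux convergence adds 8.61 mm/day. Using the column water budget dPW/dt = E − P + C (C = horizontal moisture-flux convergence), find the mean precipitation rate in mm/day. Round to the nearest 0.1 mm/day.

dPW/dt = +1.33 mm/day.
P = E + C − dPW/dt = 3.6 + (8.61) − (+1.33) = 10.9 mm/day.

P ≈ 10.9 mm/day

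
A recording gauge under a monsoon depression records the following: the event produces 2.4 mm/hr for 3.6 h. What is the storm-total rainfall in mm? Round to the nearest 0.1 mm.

total ≈ 8.6 mm

Total = Σ Rᵢ Δtᵢ = 2.4 × 3.6
      = 8.64 = 8.6 mm.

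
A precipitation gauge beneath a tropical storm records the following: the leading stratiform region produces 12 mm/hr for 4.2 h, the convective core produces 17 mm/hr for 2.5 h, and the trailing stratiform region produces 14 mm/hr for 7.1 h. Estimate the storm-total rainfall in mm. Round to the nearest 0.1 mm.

Total = Σ Rᵢ Δtᵢ = 12 × 4.2 + 17 × 2.5 + 14 × 7.1
      = 50.4 + 42.5 + 99.4 = 192.3 mm.

total ≈ 192.3 mm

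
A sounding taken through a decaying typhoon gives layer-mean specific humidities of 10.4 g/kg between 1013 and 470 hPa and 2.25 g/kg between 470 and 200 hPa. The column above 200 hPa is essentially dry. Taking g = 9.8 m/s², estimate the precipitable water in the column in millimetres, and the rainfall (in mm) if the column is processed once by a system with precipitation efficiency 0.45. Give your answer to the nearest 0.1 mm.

PW ≈ 63.8 mm; rainfall ≈ 28.7 mm

Precipitable water is the column-integrated vapour mass per unit area: PW = (1/g) Σ q̄ Δp, with q in kg/kg and Δp in Pa (1 kg/m² of water = 1 mm).
Layer 1013–470 hPa: Δp = 543 hPa = 54300 Pa, q̄ = 0.0104 kg/kg → 0.0104 × 54300 / 9.8 = 57.62 mm
Layer 470–200 hPa: Δp = 270 hPa = 27000 Pa, q̄ = 0.00225 kg/kg → 0.00225 × 27000 / 9.8 = 6.20 mm
PW = 57.62 + 6.20 = 63.82 ≈ 63.8 mm.
Rainfall = ε × PW = 0.45 × 63.8 = 28.7 mm.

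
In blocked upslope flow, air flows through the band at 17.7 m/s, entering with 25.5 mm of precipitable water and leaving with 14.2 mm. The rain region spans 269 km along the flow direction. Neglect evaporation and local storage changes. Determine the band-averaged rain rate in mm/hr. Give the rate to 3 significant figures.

R ≈ 2.68 mm/hr

Column moisture flux per unit crosswind length is F = V × PW.
Inflow: F_in = 17.7 × 25.5 = 451.35 mm·m/s
Outflow: F_out = 17.7 × 14.2 = 251.34 mm·m/s
Steady-state rate R = (F_in − F_out)/L = (451.35 − 251.34) / 269000 m = 7.435e-04 mm/s.
R = 7.435e-04 × 3600 = 2.68 mm/hr.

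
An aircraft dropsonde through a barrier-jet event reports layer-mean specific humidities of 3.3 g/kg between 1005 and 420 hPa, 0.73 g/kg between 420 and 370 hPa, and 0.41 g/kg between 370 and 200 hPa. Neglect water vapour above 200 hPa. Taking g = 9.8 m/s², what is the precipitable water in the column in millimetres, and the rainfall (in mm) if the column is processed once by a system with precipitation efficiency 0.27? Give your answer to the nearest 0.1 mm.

PW ≈ 20.8 mm; rainfall ≈ 5.6 mm

Precipitable water is the column-integrated vapour mass per unit area: PW = (1/g) Σ q̄ Δp, with q in kg/kg and Δp in Pa (1 kg/m² of water = 1 mm).
Layer 1005–420 hPa: Δp = 585 hPa = 58500 Pa, q̄ = 0.0033 kg/kg → 0.0033 × 58500 / 9.8 = 19.70 mm
Layer 420–370 hPa: Δp = 50 hPa = 5000 Pa, q̄ = 0.00073 kg/kg → 0.00073 × 5000 / 9.8 = 0.37 mm
Layer 370–200 hPa: Δp = 170 hPa = 17000 Pa, q̄ = 0.00041 kg/kg → 0.00041 × 17000 / 9.8 = 0.71 mm
PW = 19.70 + 0.37 + 0.71 = 20.78 ≈ 20.8 mm.
Rainfall = ε × PW = 0.27 × 20.8 = 5.6 mm.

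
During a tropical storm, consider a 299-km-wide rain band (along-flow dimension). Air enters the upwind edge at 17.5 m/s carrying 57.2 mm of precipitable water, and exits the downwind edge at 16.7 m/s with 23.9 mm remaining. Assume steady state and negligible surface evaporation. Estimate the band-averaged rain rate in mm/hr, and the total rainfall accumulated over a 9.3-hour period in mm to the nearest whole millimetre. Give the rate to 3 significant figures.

R ≈ 7.25 mm/hr; total ≈ 67 mm

Column moisture flux per unit crosswind length is F = V × PW.
Inflow: F_in = 17.5 × 57.2 = 1001 mm·m/s
Outflow: F_out = 16.7 × 23.9 = 399.13 mm·m/s
Steady-state rate R = (F_in − F_out)/L = (1001 − 399.13) / 299000 m = 2.013e-03 mm/s.
R = 2.013e-03 × 3600 = 7.25 mm/hr.
Over 9.3 h: total = 7.25 × 9.3 = 67.425 ≈ 67 mm.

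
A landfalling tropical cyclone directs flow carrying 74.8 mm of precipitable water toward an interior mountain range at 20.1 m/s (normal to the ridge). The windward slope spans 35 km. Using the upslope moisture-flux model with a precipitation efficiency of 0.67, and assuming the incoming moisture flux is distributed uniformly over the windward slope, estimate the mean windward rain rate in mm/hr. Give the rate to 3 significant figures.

R ≈ 104 mm/hr

Incoming column moisture flux per unit ridge length: F = V × PW = 20.1 × 74.8 = 1503.48 mm·m/s.
Spread over the 35 km slope with efficiency ε = 0.67: R = ε·F/W = 0.67 × 1503.48 / 35000 m = 2.878e-02 mm/s.
R = 2.878e-02 × 3600 = 104 mm/hr.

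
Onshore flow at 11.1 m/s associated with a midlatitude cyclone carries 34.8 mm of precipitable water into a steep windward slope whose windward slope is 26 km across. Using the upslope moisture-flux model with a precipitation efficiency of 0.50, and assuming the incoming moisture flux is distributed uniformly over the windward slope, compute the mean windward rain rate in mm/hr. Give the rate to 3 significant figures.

R ≈ 26.7 mm/hr

Incoming column moisture flux per unit ridge length: F = V × PW = 11.1 × 34.8 = 386.28 mm·m/s.
Spread over the 26 km slope with efficiency ε = 0.50: R = ε·F/W = 0.50 × 386.28 / 26000 m = 7.428e-03 mm/s.
R = 7.428e-03 × 3600 = 26.7 mm/hr.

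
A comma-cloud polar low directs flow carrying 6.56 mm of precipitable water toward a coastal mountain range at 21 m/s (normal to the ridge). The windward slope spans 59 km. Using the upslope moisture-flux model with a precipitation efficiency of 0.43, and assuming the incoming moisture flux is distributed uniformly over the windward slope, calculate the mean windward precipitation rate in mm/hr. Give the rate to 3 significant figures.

R ≈ 3.61 mm/hr

Incoming column moisture flux per unit ridge length: F = V × PW = 21 × 6.56 = 137.76 mm·m/s.
Spread over the 59 km slope with efficiency ε = 0.43: R = ε·F/W = 0.43 × 137.76 / 59000 m = 1.004e-03 mm/s.
R = 1.004e-03 × 3600 = 3.61 mm/hr.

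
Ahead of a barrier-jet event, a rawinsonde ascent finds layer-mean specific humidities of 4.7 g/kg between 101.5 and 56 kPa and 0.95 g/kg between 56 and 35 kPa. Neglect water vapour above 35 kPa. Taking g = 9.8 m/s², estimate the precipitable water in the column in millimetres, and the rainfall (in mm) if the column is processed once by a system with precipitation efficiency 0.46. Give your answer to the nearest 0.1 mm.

Precipitable water is the column-integrated vapour mass per unit area: PW = (1/g) Σ q̄ Δp, with q in kg/kg and Δp in Pa (1 kg/m² of water = 1 mm).
Layer 101.5–56 kPa: Δp = 455 hPa = 45500 Pa, q̄ = 0.0047 kg/kg → 0.0047 × 45500 / 9.8 = 21.82 mm
Layer 56–35 kPa: Δp = 210 hPa = 21000 Pa, q̄ = 0.00095 kg/kg → 0.00095 × 21000 / 9.8 = 2.04 mm
PW = 21.82 + 2.04 = 23.86 ≈ 23.9 mm.
Rainfall = ε × PW = 0.46 × 23.9 = 11.0 mm.

PW ≈ 23.9 mm; rainfall ≈ 11.0 mm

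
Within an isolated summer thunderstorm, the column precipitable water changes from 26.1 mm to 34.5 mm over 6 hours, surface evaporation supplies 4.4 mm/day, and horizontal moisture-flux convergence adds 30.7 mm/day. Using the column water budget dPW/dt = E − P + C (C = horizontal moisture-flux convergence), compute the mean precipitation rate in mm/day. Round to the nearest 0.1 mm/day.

P ≈ 1.5 mm/day

dPW/dt = (34.5 − 26.1) mm / (6/24 day) = +33.600 mm/day.
P = E + C − dPW/dt = 4.4 + (30.7) − (+33.600) = 1.5 mm/day.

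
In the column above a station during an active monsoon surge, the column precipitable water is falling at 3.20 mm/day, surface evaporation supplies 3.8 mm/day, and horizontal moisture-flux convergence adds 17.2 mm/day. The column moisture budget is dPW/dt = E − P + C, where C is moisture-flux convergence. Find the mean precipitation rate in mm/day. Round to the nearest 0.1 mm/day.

P ≈ 24.2 mm/day

dPW/dt = -3.20 mm/day.
P = E + C − dPW/dt = 3.8 + (17.2) − (-3.20) = 24.2 mm/day.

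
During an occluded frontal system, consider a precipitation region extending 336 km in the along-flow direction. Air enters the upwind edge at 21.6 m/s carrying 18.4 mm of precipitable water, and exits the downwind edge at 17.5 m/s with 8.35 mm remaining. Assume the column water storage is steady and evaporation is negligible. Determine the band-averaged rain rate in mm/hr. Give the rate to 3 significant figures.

Column moisture flux per unit crosswind length is F = V × PW.
Inflow: F_in = 21.6 × 18.4 = 397.44 mm·m/s
Outflow: F_out = 17.5 × 8.35 = 146.125 mm·m/s
Steady-state rate R = (F_in − F_out)/L = (397.44 − 146.125) / 336000 m = 7.480e-04 mm/s.
R = 7.480e-04 × 3600 = 2.69 mm/hr.

R ≈ 2.69 mm/hr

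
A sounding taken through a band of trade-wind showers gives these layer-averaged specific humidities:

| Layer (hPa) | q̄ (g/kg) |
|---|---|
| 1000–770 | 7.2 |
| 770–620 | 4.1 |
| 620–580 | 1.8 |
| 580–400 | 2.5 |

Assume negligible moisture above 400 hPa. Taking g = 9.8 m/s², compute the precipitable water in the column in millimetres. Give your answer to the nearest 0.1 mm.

PW ≈ 28.5 mm

Precipitable water is the column-integrated vapour mass per unit area: PW = (1/g) Σ q̄ Δp, with q in kg/kg and Δp in Pa (1 kg/m² of water = 1 mm).
Layer 1000–770 hPa: Δp = 230 hPa = 23000 Pa, q̄ = 0.0072 kg/kg → 0.0072 × 23000 / 9.8 = 16.90 mm
Layer 770–620 hPa: Δp = 150 hPa = 15000 Pa, q̄ = 0.0041 kg/kg → 0.0041 × 15000 / 9.8 = 6.28 mm
Layer 620–580 hPa: Δp = 40 hPa = 4000 Pa, q̄ = 0.0018 kg/kg → 0.0018 × 4000 / 9.8 = 0.73 mm
Layer 580–400 hPa: Δp = 180 hPa = 18000 Pa, q̄ = 0.0025 kg/kg → 0.0025 × 18000 / 9.8 = 4.59 mm
PW = 16.90 + 6.28 + 0.73 + 4.59 = 28.50 ≈ 28.5 mm.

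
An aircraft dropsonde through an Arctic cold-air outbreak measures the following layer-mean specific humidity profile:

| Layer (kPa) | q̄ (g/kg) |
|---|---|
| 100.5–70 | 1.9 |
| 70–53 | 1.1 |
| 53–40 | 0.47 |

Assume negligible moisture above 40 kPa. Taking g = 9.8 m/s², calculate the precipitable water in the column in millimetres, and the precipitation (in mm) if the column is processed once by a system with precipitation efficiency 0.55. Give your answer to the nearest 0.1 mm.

Precipitable water is the column-integrated vapour mass per unit area: PW = (1/g) Σ q̄ Δp, with q in kg/kg and Δp in Pa (1 kg/m² of water = 1 mm).
Layer 100.5–70 kPa: Δp = 305 hPa = 30500 Pa, q̄ = 0.0019 kg/kg → 0.0019 × 30500 / 9.8 = 5.91 mm
Layer 70–53 kPa: Δp = 170 hPa = 17000 Pa, q̄ = 0.0011 kg/kg → 0.0011 × 17000 / 9.8 = 1.91 mm
Layer 53–40 kPa: Δp = 130 hPa = 13000 Pa, q̄ = 0.00047 kg/kg → 0.00047 × 13000 / 9.8 = 0.62 mm
PW = 5.91 + 1.91 + 0.62 = 8.44 ≈ 8.4 mm.
Precipitation = ε × PW = 0.55 × 8.4 = 4.6 mm.

PW ≈ 8.4 mm; precipitation ≈ 4.6 mm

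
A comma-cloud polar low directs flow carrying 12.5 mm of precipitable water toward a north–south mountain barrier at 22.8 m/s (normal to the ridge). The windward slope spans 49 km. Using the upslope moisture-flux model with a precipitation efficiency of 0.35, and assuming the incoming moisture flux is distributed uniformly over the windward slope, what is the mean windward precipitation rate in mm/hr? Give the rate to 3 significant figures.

R ≈ 7.33 mm/hr

Incoming column moisture flux per unit ridge length: F = V × PW = 22.8 × 12.5 = 285 mm·m/s.
Spread over the 49 km slope with efficiency ε = 0.35: R = ε·F/W = 0.35 × 285 / 49000 m = 2.036e-03 mm/s.
R = 2.036e-03 × 3600 = 7.33 mm/hr.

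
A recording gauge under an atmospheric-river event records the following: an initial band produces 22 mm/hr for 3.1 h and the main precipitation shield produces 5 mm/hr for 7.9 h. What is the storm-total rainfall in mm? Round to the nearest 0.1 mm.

Total = Σ Rᵢ Δtᵢ = 22 × 3.1 + 5 × 7.9
      = 68.2 + 39.5 = 107.7 mm.

total ≈ 107.7 mm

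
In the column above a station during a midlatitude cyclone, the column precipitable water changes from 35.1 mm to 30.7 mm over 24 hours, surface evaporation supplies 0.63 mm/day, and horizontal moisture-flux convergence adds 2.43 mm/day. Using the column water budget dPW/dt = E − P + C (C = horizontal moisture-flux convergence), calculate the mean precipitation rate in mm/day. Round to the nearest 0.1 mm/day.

P ≈ 7.5 mm/day

dPW/dt = (30.7 − 35.1) mm / (24/24 day) = -4.400 mm/day.
P = E + C − dPW/dt = 0.63 + (2.43) − (-4.400) = 7.5 mm/day.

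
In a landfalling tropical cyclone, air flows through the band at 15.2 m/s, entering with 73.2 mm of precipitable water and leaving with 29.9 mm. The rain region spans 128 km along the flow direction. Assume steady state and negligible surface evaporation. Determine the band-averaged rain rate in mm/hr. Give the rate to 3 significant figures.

R ≈ 18.5 mm/hr

Column moisture flux per unit crosswind length is F = V × PW.
Inflow: F_in = 15.2 × 73.2 = 1112.64 mm·m/s
Outflow: F_out = 15.2 × 29.9 = 454.48 mm·m/s
Steady-state rate R = (F_in − F_out)/L = (1112.64 − 454.48) / 128000 m = 5.142e-03 mm/s.
R = 5.142e-03 × 3600 = 18.5 mm/hr.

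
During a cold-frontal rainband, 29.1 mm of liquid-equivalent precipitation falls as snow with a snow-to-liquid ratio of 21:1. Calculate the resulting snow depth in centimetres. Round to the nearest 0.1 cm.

snow depth ≈ 61.1 cm

Snow depth = liquid × ratio = 29.1 mm × 21 = 611.1 mm = 61.1 cm.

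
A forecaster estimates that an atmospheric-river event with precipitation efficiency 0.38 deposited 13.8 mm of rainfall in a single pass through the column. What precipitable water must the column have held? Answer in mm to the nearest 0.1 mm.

PW ≈ 36.3 mm

PW = rainfall / ε = 13.8 / 0.38 = 36.3 mm.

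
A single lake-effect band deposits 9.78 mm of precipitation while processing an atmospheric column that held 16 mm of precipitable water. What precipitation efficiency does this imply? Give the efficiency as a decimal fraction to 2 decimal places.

ε = precipitation / PW = 9.78 / 16 = 0.61.

ε ≈ 0.61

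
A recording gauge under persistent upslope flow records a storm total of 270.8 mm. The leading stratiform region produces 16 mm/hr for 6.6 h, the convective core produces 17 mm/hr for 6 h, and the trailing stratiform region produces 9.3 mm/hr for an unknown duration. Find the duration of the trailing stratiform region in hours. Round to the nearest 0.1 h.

Known phases: 16 × 6.6 + 17 × 6 = 105.6 + 102 = 207.6 mm.
Remaining depth = 270.8 − 207.6 = 63.2 mm.
Duration = 63.2 / 9.3 = 6.8 h.

duration ≈ 6.8 h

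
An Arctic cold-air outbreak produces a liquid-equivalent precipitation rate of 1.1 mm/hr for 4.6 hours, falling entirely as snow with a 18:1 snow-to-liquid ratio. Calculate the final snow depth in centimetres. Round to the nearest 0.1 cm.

snow depth ≈ 9.1 cm

Liquid-equivalent depth = 1.1 × 4.6 = 5.06 mm.
Snow depth = 5.06 mm × 18 = 91.08 mm = 9.1 cm.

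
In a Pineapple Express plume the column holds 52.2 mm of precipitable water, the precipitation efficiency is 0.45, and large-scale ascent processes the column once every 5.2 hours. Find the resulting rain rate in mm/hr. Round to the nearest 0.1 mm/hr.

Each overturning extracts ε × PW = 0.45 × 52.2 = 23.49 mm.
Rate = ε·PW / τ = 23.49 / 5.2 h = 4.5 mm/hr.

R ≈ 4.5 mm/hr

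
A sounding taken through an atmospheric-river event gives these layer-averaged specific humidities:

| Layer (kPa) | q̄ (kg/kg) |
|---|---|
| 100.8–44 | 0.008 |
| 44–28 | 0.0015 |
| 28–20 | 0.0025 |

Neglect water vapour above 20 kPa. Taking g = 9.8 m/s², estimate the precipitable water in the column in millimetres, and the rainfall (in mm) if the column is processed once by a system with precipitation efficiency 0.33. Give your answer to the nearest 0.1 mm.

PW ≈ 50.9 mm; rainfall ≈ 16.8 mm

Precipitable water is the column-integrated vapour mass per unit area: PW = (1/g) Σ q̄ Δp, with q in kg/kg and Δp in Pa (1 kg/m² of water = 1 mm).
Layer 100.8–44 kPa: Δp = 568 hPa = 56800 Pa, q̄ = 0.008 kg/kg → 0.008 × 56800 / 9.8 = 46.37 mm
Layer 44–28 kPa: Δp = 160 hPa = 16000 Pa, q̄ = 0.0015 kg/kg → 0.0015 × 16000 / 9.8 = 2.45 mm
Layer 28–20 kPa: Δp = 80 hPa = 8000 Pa, q̄ = 0.0025 kg/kg → 0.0025 × 8000 / 9.8 = 2.04 mm
PW = 46.37 + 2.45 + 2.04 = 50.86 ≈ 50.9 mm.
Rainfall = ε × PW = 0.33 × 50.9 = 16.8 mm.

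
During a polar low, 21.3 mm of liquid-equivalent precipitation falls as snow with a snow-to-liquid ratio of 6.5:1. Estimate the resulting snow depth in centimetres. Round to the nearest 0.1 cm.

snow depth ≈ 13.8 cm

Snow depth = liquid × ratio = 21.3 mm × 6.5 = 138.45 mm = 13.8 cm.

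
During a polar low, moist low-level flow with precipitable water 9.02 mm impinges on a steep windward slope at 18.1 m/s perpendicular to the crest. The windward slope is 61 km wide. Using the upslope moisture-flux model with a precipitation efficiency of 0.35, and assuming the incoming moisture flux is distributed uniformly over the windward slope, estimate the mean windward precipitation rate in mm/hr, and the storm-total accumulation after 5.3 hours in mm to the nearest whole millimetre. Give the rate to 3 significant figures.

R ≈ 3.37 mm/hr; total ≈ 18 mm

Incoming column moisture flux per unit ridge length: F = V × PW = 18.1 × 9.02 = 163.262 mm·m/s.
Spread over the 61 km slope with efficiency ε = 0.35: R = ε·F/W = 0.35 × 163.262 / 61000 m = 9.367e-04 mm/s.
R = 9.367e-04 × 3600 = 3.37 mm/hr.
Over 5.3 h: total = 3.37 × 5.3 = 17.861 ≈ 18 mm.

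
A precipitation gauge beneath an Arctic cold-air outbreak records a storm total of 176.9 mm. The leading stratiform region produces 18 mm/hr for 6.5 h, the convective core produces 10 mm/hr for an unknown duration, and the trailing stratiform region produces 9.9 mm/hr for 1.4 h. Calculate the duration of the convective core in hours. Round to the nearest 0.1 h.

duration ≈ 4.6 h

Known phases: 18 × 6.5 + 9.9 × 1.4 = 117 + 13.86 = 130.86 mm.
Remaining depth = 176.9 − 130.86 = 46.04 mm.
Duration = 46.04 / 10 = 4.6 h.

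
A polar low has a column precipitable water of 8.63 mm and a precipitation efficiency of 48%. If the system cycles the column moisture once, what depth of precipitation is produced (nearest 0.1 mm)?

Precipitation = ε × PW = 0.48 × 8.63 = 4.1 mm.

precipitation ≈ 4.1 mm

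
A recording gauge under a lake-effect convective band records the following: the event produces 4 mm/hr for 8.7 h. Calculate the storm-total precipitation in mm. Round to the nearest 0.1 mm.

Total = Σ Rᵢ Δtᵢ = 4 × 8.7
      = 34.8 = 34.8 mm.

total ≈ 34.8 mm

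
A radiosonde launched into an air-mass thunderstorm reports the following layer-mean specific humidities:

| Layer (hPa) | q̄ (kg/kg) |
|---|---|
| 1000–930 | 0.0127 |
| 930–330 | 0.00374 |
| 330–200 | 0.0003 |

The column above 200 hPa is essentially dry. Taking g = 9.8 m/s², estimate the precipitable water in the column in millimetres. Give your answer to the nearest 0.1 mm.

PW ≈ 32.4 mm

Precipitable water is the column-integrated vapour mass per unit area: PW = (1/g) Σ q̄ Δp, with q in kg/kg and Δp in Pa (1 kg/m² of water = 1 mm).
Layer 1000–930 hPa: Δp = 70 hPa = 7000 Pa, q̄ = 0.0127 kg/kg → 0.0127 × 7000 / 9.8 = 9.07 mm
Layer 930–330 hPa: Δp = 600 hPa = 60000 Pa, q̄ = 0.00374 kg/kg → 0.00374 × 60000 / 9.8 = 22.90 mm
Layer 330–200 hPa: Δp = 130 hPa = 13000 Pa, q̄ = 0.0003 kg/kg → 0.0003 × 13000 / 9.8 = 0.40 mm
PW = 9.07 + 22.90 + 0.40 = 32.37 ≈ 32.4 mm.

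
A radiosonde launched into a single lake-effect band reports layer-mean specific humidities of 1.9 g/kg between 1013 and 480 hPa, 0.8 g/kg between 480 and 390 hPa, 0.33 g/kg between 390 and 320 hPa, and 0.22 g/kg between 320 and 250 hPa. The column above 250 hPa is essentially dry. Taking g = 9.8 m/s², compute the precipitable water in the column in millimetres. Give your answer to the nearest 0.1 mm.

Precipitable water is the column-integrated vapour mass per unit area: PW = (1/g) Σ q̄ Δp, with q in kg/kg and Δp in Pa (1 kg/m² of water = 1 mm).
Layer 1013–480 hPa: Δp = 533 hPa = 53300 Pa, q̄ = 0.0019 kg/kg → 0.0019 × 53300 / 9.8 = 10.33 mm
Layer 480–390 hPa: Δp = 90 hPa = 9000 Pa, q̄ = 0.0008 kg/kg → 0.0008 × 9000 / 9.8 = 0.73 mm
Layer 390–320 hPa: Δp = 70 hPa = 7000 Pa, q̄ = 0.00033 kg/kg → 0.00033 × 7000 / 9.8 = 0.24 mm
Layer 320–250 hPa: Δp = 70 hPa = 7000 Pa, q̄ = 0.00022 kg/kg → 0.00022 × 7000 / 9.8 = 0.16 mm
PW = 10.33 + 0.73 + 0.24 + 0.16 = 11.46 ≈ 11.5 mm.

PW ≈ 11.5 mm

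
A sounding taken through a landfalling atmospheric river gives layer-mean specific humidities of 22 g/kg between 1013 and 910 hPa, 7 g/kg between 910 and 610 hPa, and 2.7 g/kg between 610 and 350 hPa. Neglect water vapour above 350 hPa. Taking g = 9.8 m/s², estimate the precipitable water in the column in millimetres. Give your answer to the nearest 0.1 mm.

Precipitable water is the column-integrated vapour mass per unit area: PW = (1/g) Σ q̄ Δp, with q in kg/kg and Δp in Pa (1 kg/m² of water = 1 mm).
Layer 1013–910 hPa: Δp = 103 hPa = 10300 Pa, q̄ = 0.022 kg/kg → 0.022 × 10300 / 9.8 = 23.12 mm
Layer 910–610 hPa: Δp = 300 hPa = 30000 Pa, q̄ = 0.007 kg/kg → 0.007 × 30000 / 9.8 = 21.43 mm
Layer 610–350 hPa: Δp = 260 hPa = 26000 Pa, q̄ = 0.0027 kg/kg → 0.0027 × 26000 / 9.8 = 7.16 mm
PW = 23.12 + 21.43 + 7.16 = 51.71 ≈ 51.7 mm.

PW ≈ 51.7 mm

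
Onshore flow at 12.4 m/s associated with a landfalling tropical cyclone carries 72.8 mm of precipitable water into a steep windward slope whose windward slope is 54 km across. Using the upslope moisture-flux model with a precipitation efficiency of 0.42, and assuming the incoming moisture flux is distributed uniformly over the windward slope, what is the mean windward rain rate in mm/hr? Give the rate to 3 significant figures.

R ≈ 25.3 mm/hr

Incoming column moisture flux per unit ridge length: F = V × PW = 12.4 × 72.8 = 902.72 mm·m/s.
Spread over the 54 km slope with efficiency ε = 0.42: R = ε·F/W = 0.42 × 902.72 / 54000 m = 7.021e-03 mm/s.
R = 7.021e-03 × 3600 = 25.3 mm/hr.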